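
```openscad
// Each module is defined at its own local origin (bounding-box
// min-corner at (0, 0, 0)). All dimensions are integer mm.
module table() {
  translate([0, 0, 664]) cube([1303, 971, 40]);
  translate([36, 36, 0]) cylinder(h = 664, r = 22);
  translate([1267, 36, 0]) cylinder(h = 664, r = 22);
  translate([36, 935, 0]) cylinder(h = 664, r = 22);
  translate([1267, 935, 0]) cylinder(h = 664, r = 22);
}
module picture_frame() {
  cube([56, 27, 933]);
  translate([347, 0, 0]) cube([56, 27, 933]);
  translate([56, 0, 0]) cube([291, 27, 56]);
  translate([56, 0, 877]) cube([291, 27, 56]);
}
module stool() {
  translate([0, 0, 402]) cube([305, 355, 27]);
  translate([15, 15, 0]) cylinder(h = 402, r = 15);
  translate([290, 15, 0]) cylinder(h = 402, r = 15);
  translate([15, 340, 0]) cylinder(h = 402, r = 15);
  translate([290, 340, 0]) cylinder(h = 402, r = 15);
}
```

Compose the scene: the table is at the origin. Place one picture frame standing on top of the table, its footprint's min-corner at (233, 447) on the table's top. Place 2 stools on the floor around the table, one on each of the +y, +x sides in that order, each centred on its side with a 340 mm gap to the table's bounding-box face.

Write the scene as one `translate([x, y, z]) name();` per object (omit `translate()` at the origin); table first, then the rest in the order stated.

table();
translate([233, 447, 704]) picture_frame();
translate([499, 1311, 0]) stool();
translate([1643, 308, 0]) stool();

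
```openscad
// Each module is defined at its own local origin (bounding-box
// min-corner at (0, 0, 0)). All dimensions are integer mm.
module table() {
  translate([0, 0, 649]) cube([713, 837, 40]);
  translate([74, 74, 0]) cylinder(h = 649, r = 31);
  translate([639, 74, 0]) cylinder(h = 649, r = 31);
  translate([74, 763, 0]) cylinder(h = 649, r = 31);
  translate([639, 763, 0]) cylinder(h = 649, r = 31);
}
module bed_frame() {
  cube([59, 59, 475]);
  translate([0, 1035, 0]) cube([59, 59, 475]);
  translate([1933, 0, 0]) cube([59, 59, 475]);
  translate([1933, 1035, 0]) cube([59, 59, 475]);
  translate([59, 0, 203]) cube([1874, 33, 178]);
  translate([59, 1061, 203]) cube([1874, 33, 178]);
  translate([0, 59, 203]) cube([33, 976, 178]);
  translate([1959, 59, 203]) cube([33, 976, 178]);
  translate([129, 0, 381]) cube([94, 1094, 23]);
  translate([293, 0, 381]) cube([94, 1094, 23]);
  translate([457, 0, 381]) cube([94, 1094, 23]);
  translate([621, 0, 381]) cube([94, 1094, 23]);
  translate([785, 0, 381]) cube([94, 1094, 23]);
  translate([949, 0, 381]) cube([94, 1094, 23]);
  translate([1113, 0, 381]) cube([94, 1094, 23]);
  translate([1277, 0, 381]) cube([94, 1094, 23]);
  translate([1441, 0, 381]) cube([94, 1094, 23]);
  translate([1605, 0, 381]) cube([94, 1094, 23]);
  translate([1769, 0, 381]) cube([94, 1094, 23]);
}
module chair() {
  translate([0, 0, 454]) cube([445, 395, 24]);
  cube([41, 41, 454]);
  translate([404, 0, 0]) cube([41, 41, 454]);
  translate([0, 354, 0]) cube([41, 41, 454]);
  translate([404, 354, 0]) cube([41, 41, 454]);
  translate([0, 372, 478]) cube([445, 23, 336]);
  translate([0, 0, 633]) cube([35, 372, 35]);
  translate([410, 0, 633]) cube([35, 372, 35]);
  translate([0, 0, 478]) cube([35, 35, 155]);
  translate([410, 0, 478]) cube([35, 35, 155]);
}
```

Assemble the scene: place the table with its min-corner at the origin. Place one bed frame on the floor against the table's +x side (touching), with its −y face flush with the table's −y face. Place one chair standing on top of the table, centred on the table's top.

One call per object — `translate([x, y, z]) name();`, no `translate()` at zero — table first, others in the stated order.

table();
translate([713, 0, 0]) bed_frame();
translate([134, 221, 689]) chair();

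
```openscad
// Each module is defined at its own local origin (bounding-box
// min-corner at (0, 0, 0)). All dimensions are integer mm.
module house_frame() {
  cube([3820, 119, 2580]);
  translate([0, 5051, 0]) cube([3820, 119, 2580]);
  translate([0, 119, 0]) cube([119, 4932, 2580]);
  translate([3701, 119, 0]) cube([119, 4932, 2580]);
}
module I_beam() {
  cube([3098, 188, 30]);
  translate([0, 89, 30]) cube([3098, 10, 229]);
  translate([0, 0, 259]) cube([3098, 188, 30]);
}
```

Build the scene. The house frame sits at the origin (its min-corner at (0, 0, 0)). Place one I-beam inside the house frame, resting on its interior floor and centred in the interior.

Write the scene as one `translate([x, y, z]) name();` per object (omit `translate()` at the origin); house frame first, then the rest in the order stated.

house_frame();
translate([361, 2491, 0]) I_beam();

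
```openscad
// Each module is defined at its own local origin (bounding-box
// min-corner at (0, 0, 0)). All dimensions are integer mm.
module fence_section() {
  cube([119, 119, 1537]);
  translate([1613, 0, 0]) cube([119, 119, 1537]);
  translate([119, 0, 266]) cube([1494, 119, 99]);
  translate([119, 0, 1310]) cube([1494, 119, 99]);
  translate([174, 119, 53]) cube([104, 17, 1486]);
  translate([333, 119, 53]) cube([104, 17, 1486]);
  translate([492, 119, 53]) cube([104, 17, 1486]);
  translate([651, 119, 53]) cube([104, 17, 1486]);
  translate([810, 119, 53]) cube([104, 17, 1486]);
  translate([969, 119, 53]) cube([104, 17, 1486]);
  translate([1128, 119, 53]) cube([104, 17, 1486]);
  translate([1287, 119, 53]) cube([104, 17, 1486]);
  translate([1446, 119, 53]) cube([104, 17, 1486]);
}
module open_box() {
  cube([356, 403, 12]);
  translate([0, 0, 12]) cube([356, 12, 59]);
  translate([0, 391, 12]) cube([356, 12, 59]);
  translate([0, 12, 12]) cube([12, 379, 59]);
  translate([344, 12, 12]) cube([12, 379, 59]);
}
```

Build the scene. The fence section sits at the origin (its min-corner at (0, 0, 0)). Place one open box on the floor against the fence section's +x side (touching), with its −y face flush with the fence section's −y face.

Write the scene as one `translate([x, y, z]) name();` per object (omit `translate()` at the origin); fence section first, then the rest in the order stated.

fence_section();
translate([1732, 0, 0]) open_box();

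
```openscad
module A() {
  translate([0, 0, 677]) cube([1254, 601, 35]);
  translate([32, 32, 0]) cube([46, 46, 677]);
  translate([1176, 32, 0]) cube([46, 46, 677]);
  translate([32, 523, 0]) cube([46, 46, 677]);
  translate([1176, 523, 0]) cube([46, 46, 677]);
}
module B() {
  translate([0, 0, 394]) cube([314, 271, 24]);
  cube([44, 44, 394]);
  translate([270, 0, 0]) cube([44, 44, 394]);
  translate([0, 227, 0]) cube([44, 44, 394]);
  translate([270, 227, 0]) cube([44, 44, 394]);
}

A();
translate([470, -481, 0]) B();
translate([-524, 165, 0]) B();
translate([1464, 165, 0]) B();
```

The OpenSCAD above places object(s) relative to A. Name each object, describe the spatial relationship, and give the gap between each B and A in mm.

Each stool's nearest face is 210 mm from the table's bounding box.

A is a table. B is a stool. Three stools sit around the table at the −y, −x, +x sides. The gap between each stool and the table is 210 mm.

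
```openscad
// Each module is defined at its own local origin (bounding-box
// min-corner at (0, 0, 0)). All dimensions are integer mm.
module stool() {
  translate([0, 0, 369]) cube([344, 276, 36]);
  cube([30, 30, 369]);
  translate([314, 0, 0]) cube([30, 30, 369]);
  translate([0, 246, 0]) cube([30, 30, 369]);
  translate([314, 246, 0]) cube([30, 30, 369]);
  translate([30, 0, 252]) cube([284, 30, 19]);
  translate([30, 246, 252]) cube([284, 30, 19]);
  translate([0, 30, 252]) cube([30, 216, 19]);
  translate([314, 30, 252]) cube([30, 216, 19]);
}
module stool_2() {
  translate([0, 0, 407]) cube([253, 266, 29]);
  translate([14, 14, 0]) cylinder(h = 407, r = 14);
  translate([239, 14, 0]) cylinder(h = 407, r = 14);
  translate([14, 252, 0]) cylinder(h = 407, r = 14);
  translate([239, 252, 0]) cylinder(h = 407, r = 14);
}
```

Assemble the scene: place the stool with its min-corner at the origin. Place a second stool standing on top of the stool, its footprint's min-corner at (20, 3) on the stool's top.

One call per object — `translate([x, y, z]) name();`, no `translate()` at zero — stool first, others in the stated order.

stool();
translate([20, 3, 405]) stool_2();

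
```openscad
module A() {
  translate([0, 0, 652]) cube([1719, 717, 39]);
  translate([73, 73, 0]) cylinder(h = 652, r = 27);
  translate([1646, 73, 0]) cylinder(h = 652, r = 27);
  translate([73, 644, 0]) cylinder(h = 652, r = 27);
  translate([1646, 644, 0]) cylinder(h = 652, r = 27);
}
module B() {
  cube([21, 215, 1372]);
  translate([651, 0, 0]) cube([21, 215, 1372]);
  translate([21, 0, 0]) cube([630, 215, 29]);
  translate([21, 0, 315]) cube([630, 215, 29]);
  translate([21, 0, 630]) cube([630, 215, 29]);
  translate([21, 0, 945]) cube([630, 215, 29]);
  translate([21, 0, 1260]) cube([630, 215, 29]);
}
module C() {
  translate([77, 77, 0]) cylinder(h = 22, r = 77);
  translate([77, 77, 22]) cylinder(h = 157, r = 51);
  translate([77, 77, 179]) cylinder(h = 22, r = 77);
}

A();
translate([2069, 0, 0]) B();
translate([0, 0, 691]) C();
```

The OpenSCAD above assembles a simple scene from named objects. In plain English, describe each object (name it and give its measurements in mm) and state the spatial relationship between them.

A is a rectangular dining table. The top is 1719×717×39 mm with its upper surface at z = 691 mm. It stands on four round legs of 54 mm diameter, each leg's bounding box inset 46 mm from the nearest pair of top edges, running from the floor to the underside of the top.

B is a bookshelf 672 mm wide overall, 215 mm deep and 1372 mm tall. The two sides are 21 mm thick vertical panels. 5 horizontal shelves of 29 mm thickness span between the inner faces of the sides; the lowest shelf sits on the floor and shelves are stacked with a clear vertical gap of 286 mm between each pair.

C is a spool: two coaxial disc flanges of radius 77 mm and thickness 22 mm, joined by a core cylinder of radius 51 mm and height 157 mm. The lower flange rests on z = 0 and the three cylinders share a vertical axis.

The bookshelf is on the floor beside the table on its +x side. The spool is on top of the table.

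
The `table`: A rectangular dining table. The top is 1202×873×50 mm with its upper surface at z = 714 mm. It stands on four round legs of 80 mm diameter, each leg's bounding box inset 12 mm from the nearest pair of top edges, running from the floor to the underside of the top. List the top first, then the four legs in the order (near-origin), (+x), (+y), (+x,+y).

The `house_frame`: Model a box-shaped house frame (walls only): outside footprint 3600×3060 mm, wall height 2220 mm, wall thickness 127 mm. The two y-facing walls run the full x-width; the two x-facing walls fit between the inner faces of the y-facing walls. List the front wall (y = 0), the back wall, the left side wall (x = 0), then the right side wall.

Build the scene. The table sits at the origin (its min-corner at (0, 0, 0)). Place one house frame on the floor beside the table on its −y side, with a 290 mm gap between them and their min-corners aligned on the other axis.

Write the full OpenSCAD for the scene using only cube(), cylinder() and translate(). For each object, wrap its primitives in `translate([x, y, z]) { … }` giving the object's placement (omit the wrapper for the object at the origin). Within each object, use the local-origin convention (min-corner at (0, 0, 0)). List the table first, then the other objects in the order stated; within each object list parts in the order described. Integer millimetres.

translate([0, 0, 664]) cube([1202, 873, 50]);
translate([52, 52, 0]) cylinder(h = 664, r = 40);
translate([1150, 52, 0]) cylinder(h = 664, r = 40);
translate([52, 821, 0]) cylinder(h = 664, r = 40);
translate([1150, 821, 0]) cylinder(h = 664, r = 40);
translate([0, -3350, 0]) {
  cube([3600, 127, 2220]);
  translate([0, 2933, 0]) cube([3600, 127, 2220]);
  translate([0, 127, 0]) cube([127, 2806, 2220]);
  translate([3473, 127, 0]) cube([127, 2806, 2220]);
}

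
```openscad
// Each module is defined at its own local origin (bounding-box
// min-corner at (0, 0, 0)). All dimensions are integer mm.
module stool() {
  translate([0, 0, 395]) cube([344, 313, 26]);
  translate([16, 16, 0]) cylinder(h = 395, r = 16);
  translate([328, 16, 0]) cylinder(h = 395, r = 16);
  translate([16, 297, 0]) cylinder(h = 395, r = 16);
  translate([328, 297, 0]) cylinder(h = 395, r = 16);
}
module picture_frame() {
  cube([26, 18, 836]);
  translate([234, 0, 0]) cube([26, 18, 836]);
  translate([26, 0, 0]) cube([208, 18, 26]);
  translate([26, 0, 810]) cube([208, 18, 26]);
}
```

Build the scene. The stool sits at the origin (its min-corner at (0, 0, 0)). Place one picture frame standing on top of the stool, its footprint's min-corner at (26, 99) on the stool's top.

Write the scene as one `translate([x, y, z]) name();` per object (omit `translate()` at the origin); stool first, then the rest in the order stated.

stool();
translate([26, 99, 421]) picture_frame();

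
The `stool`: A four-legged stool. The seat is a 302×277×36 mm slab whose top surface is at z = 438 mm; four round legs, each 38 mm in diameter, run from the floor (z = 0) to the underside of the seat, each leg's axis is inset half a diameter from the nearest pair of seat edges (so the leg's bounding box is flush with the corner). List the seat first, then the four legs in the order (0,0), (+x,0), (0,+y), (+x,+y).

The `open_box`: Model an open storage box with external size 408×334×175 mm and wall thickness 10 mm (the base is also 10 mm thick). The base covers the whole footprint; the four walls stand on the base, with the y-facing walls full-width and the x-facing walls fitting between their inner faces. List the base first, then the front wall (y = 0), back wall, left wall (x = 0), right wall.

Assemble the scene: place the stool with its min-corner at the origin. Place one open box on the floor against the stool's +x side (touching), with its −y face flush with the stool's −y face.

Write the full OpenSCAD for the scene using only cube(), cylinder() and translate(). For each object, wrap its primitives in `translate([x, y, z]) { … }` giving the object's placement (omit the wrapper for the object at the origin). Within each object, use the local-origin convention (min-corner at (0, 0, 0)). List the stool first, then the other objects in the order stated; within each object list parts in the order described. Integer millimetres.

translate([0, 0, 402]) cube([302, 277, 36]);
translate([19, 19, 0]) cylinder(h = 402, r = 19);
translate([283, 19, 0]) cylinder(h = 402, r = 19);
translate([19, 258, 0]) cylinder(h = 402, r = 19);
translate([283, 258, 0]) cylinder(h = 402, r = 19);
translate([302, 0, 0]) {
  cube([408, 334, 10]);
  translate([0, 0, 10]) cube([408, 10, 165]);
  translate([0, 324, 10]) cube([408, 10, 165]);
  translate([0, 10, 10]) cube([10, 314, 165]);
  translate([398, 10, 10]) cube([10, 314, 165]);
}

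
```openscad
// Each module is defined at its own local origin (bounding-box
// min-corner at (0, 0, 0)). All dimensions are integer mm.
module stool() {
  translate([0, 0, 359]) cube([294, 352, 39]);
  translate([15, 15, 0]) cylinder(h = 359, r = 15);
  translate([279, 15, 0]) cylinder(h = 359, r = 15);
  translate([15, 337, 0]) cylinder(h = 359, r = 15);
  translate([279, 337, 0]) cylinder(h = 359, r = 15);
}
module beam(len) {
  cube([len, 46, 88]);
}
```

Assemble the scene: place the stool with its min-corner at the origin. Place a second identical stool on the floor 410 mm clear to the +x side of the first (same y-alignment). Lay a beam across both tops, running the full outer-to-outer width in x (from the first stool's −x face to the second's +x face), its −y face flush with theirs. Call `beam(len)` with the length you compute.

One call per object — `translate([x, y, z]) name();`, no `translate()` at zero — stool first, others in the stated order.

stool();
translate([704, 0, 0]) stool();
translate([0, 0, 398]) beam(998);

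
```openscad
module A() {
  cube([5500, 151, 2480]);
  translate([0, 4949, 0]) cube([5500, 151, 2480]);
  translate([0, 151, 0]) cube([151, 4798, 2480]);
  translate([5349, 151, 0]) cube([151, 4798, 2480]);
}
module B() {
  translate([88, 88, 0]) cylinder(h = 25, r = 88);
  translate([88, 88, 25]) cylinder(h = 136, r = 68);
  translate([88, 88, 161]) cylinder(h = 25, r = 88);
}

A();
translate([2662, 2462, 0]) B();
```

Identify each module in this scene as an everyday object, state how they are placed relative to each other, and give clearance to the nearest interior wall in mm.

Clearances: x = 2511, y = 2311; minimum 2311 mm.

A is a house frame. B is a spool. The spool sits inside the house frame, centred. The clearance to the nearest interior wall is 2311 mm.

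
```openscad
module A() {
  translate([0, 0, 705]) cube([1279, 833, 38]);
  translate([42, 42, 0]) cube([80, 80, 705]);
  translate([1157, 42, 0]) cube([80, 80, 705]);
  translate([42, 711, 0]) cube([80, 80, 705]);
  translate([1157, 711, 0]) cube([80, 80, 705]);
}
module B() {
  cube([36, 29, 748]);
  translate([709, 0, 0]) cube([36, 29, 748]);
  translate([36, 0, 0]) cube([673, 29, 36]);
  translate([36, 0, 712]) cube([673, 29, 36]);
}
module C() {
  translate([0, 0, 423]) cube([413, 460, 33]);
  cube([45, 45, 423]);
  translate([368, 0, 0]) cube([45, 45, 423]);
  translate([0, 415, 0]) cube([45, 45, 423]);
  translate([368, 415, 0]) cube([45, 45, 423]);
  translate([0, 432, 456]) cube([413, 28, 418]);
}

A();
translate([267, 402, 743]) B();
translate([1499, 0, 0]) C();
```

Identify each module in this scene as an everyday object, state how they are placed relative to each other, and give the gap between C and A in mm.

A is a table. B is a picture frame. C is a chair. The picture frame is on top of the table, centred. The chair is on the floor beside the table on its +x side. The gap between the chair and the table is 220 mm.

The chair's nearest face is 220 mm from the table's +x face.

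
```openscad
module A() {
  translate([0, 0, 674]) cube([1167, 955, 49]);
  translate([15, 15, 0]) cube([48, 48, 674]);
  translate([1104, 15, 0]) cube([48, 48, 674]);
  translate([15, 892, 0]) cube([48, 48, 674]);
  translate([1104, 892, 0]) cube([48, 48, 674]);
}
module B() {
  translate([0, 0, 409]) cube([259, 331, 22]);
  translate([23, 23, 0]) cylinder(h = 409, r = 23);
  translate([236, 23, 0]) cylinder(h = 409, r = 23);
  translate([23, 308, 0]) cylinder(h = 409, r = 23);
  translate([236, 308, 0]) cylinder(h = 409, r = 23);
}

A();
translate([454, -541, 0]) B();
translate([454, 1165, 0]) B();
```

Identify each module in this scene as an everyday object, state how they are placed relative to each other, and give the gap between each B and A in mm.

Each stool's nearest face is 210 mm from the table's bounding box.

A is a table. B is a stool. Two stools sit around the table at the −y, +y sides. The gap between each stool and the table is 210 mm.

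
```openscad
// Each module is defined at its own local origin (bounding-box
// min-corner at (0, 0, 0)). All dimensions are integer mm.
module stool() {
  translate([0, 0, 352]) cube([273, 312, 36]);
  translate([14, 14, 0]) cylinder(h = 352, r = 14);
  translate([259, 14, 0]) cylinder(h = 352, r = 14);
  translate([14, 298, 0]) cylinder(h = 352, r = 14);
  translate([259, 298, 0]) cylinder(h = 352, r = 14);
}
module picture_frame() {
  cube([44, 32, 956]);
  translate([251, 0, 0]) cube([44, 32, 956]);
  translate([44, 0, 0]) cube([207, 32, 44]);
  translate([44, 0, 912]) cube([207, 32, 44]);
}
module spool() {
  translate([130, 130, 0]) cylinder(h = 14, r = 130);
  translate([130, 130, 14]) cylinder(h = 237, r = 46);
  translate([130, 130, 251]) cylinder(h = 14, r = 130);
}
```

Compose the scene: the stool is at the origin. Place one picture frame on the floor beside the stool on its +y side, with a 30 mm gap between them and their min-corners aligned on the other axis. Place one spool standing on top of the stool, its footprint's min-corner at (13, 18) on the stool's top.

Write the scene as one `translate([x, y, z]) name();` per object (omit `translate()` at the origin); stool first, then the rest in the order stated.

stool();
translate([0, 342, 0]) picture_frame();
translate([13, 18, 388]) spool();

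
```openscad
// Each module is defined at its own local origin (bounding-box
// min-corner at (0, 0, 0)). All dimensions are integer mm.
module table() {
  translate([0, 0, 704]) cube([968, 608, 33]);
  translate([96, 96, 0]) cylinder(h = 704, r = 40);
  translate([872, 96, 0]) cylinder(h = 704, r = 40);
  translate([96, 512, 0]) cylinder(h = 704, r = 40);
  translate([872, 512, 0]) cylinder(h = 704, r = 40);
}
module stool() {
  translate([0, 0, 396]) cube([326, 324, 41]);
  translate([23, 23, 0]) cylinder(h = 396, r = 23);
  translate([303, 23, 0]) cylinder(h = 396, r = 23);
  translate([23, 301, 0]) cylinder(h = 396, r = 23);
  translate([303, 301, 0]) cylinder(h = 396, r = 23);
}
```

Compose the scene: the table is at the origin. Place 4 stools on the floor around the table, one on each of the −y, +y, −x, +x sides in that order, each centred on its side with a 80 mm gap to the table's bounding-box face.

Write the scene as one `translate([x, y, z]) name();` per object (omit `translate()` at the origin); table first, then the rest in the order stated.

table();
translate([321, -404, 0]) stool();
translate([321, 688, 0]) stool();
translate([-406, 142, 0]) stool();
translate([1048, 142, 0]) stool();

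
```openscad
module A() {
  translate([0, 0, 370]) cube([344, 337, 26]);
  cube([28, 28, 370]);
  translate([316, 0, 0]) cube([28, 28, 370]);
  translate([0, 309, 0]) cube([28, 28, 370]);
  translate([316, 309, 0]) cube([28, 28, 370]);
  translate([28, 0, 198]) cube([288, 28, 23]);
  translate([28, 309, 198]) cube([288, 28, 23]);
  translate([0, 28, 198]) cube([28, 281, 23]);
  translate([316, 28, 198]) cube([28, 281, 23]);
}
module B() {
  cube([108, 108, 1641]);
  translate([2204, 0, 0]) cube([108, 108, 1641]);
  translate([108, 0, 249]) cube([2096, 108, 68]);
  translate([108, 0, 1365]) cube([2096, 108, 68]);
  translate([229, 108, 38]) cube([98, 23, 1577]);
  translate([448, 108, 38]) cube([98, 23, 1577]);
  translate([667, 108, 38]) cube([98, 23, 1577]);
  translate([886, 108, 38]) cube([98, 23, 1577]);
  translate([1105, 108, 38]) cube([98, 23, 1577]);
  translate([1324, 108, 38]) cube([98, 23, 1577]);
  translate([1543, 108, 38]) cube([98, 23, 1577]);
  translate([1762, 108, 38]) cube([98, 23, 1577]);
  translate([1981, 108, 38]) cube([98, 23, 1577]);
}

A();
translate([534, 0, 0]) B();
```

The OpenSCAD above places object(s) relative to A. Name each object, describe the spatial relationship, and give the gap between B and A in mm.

A is a stool. B is a fence section. The fence section is on the floor beside the stool on its +x side. The gap between the fence section and the stool is 190 mm.

The fence section's nearest face is 190 mm from the stool's +x face.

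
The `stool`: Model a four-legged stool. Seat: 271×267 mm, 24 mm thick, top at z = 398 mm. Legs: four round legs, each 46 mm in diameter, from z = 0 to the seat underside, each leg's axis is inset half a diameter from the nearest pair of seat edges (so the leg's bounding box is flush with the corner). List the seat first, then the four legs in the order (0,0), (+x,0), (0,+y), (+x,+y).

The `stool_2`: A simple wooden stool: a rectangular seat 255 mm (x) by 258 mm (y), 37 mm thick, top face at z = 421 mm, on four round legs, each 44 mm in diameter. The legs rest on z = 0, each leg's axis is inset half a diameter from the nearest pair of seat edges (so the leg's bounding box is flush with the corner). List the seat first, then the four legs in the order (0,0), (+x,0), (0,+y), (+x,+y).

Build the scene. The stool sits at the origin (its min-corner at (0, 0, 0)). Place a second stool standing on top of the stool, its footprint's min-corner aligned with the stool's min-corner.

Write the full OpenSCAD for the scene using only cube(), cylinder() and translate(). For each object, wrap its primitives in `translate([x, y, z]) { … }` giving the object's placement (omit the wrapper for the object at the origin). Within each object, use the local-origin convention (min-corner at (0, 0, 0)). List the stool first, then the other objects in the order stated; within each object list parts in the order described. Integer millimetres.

translate([0, 0, 374]) cube([271, 267, 24]);
translate([23, 23, 0]) cylinder(h = 374, r = 23);
translate([248, 23, 0]) cylinder(h = 374, r = 23);
translate([23, 244, 0]) cylinder(h = 374, r = 23);
translate([248, 244, 0]) cylinder(h = 374, r = 23);
translate([0, 0, 398]) {
  translate([0, 0, 384]) cube([255, 258, 37]);
  translate([22, 22, 0]) cylinder(h = 384, r = 22);
  translate([233, 22, 0]) cylinder(h = 384, r = 22);
  translate([22, 236, 0]) cylinder(h = 384, r = 22);
  translate([233, 236, 0]) cylinder(h = 384, r = 22);
}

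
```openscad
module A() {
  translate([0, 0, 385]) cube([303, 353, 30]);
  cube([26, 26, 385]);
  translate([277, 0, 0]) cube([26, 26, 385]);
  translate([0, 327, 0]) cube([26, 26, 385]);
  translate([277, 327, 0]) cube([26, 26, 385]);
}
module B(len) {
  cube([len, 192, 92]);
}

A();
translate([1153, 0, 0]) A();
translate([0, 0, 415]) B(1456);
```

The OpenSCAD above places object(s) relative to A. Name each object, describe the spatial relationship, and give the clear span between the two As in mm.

A is a stool. B is a beam. A beam spans the tops of two stools. The clear span between the two stools is 850 mm.

Second stool starts at x = 1153; first ends at x = 303; clear span = 1153 − 303 = 850 mm.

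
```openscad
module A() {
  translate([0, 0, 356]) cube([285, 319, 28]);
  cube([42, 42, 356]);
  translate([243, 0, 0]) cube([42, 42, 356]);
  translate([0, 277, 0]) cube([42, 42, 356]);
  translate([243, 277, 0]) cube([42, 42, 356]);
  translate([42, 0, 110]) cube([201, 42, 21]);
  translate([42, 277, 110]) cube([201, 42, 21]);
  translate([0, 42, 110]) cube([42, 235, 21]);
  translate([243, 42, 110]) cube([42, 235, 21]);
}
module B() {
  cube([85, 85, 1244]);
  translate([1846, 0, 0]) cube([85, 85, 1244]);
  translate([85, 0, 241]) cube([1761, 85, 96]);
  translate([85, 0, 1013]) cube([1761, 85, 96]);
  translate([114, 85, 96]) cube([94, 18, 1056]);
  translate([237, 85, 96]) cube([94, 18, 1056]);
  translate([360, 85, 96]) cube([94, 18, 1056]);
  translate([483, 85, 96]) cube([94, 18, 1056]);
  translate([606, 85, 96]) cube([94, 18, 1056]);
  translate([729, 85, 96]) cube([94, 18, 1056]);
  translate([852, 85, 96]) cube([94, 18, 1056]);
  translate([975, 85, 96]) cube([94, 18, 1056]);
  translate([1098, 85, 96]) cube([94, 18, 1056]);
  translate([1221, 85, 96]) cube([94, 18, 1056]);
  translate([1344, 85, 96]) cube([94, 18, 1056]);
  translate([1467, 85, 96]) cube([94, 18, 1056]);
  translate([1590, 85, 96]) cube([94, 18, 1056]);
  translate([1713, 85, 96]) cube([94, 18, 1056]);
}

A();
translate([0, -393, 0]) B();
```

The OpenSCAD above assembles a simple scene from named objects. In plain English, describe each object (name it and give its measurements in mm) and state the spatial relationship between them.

A is a four-legged stool. The seat is a 285×319×28 mm slab whose top surface is at z = 384 mm; four square legs, each 42×42 mm in cross-section, run from the floor (z = 0) to the underside of the seat, each flush with a corner of the seat. Four stretchers, 42 mm wide and 21 mm tall, connect adjacent legs with their undersides at z = 110 mm, each running between the inner faces of the legs it joins and aligned with the legs' outer faces on the other axis.

B is a fence section. Two 85×85 mm posts, 1244 mm tall, stand on the floor with a clear span of 1761 mm between their inner faces. Two horizontal rails of 85×96 mm section span the gap between the posts with their undersides at z = 241 mm and z = 1013 mm, flush with the posts' −y face. 14 pickets, each 94 mm wide, 18 mm thick and 1056 mm tall, are fixed to the +y face of the rails with their bottoms at z = 96 mm, evenly spaced across the span with equal gaps (rounded down to the nearest mm) at the −x end and between each pair — any rounding remainder accumulates at the +x end.

The fence section is on the floor beside the stool on its −y side.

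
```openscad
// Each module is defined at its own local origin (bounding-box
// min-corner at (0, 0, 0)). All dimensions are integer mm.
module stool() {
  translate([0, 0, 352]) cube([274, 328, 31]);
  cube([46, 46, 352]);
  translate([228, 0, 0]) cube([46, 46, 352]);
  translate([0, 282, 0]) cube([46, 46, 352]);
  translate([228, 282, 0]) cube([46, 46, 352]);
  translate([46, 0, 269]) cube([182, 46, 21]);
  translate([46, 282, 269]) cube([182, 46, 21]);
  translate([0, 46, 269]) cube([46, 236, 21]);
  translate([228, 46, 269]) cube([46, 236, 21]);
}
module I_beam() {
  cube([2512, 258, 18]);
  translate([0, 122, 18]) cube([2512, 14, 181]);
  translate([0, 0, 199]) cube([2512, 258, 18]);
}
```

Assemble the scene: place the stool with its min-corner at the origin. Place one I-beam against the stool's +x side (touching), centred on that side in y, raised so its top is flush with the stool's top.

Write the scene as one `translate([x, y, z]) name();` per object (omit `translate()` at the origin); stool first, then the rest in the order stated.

stool();
translate([274, 35, 166]) I_beam();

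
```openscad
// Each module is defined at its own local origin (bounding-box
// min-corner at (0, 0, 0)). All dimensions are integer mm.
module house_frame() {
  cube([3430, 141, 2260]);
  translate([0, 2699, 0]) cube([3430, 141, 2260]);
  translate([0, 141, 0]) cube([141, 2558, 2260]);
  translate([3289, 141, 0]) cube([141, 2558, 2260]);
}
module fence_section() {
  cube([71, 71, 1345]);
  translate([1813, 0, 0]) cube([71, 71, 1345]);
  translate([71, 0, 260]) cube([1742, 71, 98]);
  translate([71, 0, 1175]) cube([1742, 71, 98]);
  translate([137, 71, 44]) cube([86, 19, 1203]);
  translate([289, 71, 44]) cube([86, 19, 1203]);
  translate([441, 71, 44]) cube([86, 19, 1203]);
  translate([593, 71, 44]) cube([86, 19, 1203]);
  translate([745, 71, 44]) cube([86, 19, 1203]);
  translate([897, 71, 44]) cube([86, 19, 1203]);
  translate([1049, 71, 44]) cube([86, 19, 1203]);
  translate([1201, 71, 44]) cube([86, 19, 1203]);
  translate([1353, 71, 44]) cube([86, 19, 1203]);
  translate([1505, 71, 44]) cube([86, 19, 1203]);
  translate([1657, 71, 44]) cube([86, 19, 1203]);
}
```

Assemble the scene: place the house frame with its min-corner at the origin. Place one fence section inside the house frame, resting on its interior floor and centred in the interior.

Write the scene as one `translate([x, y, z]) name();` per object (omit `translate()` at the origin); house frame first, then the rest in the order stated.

house_frame();
translate([773, 1375, 0]) fence_section();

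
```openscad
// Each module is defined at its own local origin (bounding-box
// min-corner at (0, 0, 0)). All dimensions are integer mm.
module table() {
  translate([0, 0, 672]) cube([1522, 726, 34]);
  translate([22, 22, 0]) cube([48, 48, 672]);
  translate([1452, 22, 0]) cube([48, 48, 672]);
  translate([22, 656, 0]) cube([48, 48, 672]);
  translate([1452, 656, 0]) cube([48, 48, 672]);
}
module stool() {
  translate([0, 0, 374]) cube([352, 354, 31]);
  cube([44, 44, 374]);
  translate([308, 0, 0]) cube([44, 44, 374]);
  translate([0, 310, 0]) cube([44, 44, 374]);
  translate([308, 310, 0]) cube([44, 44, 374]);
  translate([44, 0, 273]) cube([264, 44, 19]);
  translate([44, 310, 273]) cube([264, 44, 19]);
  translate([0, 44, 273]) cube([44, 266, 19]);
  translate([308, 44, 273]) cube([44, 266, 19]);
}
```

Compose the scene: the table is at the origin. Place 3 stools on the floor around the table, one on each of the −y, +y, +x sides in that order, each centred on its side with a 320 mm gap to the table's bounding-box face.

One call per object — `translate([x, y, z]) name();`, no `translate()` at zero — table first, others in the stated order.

table();
translate([585, -674, 0]) stool();
translate([585, 1046, 0]) stool();
translate([1842, 186, 0]) stool();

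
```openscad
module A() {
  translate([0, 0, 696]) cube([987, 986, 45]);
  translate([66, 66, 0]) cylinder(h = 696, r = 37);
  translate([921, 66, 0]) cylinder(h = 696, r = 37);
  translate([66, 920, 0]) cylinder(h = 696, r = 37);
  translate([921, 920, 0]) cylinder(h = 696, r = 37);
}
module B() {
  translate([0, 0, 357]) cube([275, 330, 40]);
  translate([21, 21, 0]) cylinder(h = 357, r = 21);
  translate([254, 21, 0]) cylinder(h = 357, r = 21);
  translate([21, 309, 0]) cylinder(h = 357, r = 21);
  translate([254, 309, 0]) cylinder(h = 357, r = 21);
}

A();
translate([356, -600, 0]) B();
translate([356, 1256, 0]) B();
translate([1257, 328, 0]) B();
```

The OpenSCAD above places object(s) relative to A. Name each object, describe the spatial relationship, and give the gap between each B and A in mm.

A is a table. B is a stool. Three stools sit around the table at the −y, +y, +x sides. The gap between each stool and the table is 270 mm.

Each stool's nearest face is 270 mm from the table's bounding box.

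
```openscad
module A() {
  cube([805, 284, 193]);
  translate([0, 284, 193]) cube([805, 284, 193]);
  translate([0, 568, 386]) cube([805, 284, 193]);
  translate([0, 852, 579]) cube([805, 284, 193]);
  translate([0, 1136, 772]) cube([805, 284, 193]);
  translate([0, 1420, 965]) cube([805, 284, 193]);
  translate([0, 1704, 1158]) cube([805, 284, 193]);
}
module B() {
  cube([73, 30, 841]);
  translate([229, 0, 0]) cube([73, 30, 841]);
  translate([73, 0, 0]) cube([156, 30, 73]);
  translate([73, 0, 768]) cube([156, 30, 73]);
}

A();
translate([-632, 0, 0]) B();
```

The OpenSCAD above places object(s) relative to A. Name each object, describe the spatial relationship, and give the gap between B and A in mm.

The picture frame's nearest face is 330 mm from the staircase's −x face.

A is a staircase. B is a picture frame. The picture frame is on the floor beside the staircase on its −x side. The gap between the picture frame and the staircase is 330 mm.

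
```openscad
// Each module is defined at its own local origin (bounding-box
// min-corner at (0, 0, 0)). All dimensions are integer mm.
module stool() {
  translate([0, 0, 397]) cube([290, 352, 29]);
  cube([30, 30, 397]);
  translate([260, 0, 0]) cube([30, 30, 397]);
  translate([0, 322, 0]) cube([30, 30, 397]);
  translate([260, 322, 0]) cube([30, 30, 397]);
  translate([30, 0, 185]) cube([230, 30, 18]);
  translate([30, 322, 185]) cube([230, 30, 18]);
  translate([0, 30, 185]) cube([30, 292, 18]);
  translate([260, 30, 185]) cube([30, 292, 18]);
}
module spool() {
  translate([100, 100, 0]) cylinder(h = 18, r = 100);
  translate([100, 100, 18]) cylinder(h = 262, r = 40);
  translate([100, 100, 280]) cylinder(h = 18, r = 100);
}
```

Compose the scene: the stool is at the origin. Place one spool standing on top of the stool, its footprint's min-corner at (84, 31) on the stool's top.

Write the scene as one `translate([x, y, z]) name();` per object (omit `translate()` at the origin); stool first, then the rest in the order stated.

stool();
translate([84, 31, 426]) spool();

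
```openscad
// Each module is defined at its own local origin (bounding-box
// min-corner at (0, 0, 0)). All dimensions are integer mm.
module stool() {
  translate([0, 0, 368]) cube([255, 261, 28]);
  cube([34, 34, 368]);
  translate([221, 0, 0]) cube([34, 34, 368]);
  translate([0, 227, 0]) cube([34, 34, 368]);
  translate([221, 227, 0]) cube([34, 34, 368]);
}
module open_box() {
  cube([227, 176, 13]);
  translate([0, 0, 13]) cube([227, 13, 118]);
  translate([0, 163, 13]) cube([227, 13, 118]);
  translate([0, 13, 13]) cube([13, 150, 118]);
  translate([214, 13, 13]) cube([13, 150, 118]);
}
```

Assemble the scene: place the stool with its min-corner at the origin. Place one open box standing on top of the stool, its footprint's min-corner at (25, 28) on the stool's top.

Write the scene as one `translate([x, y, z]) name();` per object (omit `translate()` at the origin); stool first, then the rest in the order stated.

stool();
translate([25, 28, 396]) open_box();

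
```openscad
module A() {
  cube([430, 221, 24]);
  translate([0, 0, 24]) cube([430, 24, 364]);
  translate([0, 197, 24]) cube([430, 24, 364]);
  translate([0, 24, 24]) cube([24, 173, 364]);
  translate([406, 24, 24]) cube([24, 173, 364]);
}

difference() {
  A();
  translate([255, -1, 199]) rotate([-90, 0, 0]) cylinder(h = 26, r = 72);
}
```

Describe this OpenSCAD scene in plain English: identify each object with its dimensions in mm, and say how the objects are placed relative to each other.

A is an open-topped rectangular box: outside dimensions 430×221×388 mm, with a uniform wall and base thickness of 24 mm. The base is a full 430×221 slab on the floor; four walls sit on top of the base. The front and back walls (the −y and +y sides) span the full width; the two side walls fit between them.

The open box has a circular hole of radius 72 mm through its front wall, centred at (x = 255, z = 199).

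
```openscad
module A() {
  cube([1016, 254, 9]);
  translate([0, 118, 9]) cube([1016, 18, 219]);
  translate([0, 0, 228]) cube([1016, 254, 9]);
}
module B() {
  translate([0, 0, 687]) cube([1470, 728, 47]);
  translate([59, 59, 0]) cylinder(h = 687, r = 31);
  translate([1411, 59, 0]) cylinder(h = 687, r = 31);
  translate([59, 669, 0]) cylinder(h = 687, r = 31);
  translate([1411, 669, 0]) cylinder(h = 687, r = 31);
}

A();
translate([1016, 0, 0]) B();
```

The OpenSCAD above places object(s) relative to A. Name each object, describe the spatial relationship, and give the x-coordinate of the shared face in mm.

A is an I-beam. B is a table. The table is against the I-beam's +x side, with their −y faces flush. The x-coordinate of the shared face is 1016 mm.

The I-beam's +x face and the table's −x face are both at x = 1016 mm.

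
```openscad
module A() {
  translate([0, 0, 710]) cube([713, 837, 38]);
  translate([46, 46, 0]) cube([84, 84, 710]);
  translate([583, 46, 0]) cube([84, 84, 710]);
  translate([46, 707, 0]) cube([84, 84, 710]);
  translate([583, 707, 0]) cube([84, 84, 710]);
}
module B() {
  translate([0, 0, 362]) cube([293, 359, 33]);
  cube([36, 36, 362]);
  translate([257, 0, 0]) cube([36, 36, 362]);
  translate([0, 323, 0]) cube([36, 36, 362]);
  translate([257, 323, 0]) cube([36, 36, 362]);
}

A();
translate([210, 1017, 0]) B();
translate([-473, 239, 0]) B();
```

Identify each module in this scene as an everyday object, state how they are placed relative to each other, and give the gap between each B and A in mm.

A is a table. B is a stool. Two stools sit around the table at the +y, −x sides. The gap between each stool and the table is 180 mm.

Each stool's nearest face is 180 mm from the table's bounding box.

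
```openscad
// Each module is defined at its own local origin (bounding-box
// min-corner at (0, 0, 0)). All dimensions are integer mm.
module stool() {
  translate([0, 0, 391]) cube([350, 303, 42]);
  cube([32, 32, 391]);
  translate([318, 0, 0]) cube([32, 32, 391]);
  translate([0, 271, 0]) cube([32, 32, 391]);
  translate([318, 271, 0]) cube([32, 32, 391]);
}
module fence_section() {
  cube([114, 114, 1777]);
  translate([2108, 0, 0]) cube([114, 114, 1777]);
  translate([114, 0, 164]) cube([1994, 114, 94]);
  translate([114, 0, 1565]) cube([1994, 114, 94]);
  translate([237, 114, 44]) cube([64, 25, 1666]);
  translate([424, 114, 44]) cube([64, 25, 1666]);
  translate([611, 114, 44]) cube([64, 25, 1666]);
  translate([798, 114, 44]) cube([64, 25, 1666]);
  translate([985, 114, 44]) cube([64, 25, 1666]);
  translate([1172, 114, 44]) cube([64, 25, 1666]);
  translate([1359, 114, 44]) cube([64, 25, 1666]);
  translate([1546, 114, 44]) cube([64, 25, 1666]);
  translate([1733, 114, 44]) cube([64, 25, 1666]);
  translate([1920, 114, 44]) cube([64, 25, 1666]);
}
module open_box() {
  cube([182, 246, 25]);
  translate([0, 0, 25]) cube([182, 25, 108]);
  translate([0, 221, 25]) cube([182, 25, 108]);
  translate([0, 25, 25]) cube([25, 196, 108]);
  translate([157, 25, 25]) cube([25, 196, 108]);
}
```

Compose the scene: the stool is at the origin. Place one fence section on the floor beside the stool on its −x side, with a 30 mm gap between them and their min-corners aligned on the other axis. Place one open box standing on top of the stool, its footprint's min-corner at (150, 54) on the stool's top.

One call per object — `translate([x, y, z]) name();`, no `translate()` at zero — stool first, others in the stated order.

stool();
translate([-2252, 0, 0]) fence_section();
translate([150, 54, 433]) open_box();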